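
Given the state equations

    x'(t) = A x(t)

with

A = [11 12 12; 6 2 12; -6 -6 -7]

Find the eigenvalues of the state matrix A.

-1, 2, 5

det(sI - A) = s^3 - (tr A)s^2 + (M11 + M22 + M33)s - det A, where Mii is the 2×2 principal minor of A obtained by deleting row i and column i.
tr A = 11 + 2 + (-7) = 6; M11 = 2·(-7) - 12·(-6) = -14 - (-72) = 58; M22 = 11·(-7) - 12·(-6) = -77 - (-72) = -5; M33 = 11·2 - 12·6 = 22 - 72 = -50; sum of minors = 3.
det A = 11·(2·(-7) - 12·(-6)) - 12·(6·(-7) - 12·(-6)) + 12·(6·(-6) - 2·(-6)) = 11·58 - 12·30 + 12·(-24) = -10.
So p(s) = det(sI - A) = s^3 - 6s^2 + 3s + 10.
Rational-root test: any integer root divides 10. Testing small divisors, s = -1 works: p(-1) = -1 + (-6) + (-3) + 10 = 0, so (s + 1) is a factor.
Dividing, p(s) = (s + 1)(s^2 - 7s + 10).
Factor s^2 - 7s + 10: two numbers with sum 7 and product 10 are 5 and 2, so s^2 - 7s + 10 = (s - 5)(s - 2).
Hence p(s) = (s - 5) (s - 2) (s + 1), with roots -1, 2, 5.
At least one eigenvalue has non-negative real part, so the system is not asymptotically stable.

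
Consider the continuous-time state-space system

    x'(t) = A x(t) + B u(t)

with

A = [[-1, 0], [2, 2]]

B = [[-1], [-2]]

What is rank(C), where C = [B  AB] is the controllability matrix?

2

AB = [[1], [-6]]
Controllability matrix C = [B  AB] = [[-1, 1], [-2, -6]]
det(C) = (-1)·(-6) - 1·(-2) = 6 - (-2) = 8 ≠ 0, so rank(C) = 2.
rank(C) = 2 = n, so the pair (A, B) is completely controllable.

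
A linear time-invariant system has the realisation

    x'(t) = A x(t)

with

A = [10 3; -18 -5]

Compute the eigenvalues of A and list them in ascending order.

1, 4

det(sI - A) = s^2 - (tr A)s + det A, with tr A = 10 + (-5) = 5 and det A = 10·(-5) - 3·(-18) = -50 - (-54) = 4.
So p(s) = det(sI - A) = s^2 - 5s + 4.
Factor s^2 - 5s + 4: two numbers with sum 5 and product 4 are 4 and 1, so s^2 - 5s + 4 = (s - 4)(s - 1).
Hence p(s) = (s - 4) (s - 1), with roots 1, 4.
At least one eigenvalue has non-negative real part, so the system is not asymptotically stable.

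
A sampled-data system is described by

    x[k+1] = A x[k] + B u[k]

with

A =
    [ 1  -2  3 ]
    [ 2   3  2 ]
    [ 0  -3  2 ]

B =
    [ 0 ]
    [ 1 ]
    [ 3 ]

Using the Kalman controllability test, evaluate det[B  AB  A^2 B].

1182

AB = [[7], [9], [3]]
A^2B = [[-2], [47], [-21]]
Controllability matrix C = [B  AB  A^2B] = [[0, 7, -2], [1, 9, 47], [3, 3, -21]]
Expanding along the first row, det(C) = 0·(9·(-21) - 47·3) - 7·(1·(-21) - 47·3) + (-2)·(1·3 - 9·3) = 0·(-330) - 7·(-162) + (-2)·(-24) = 1182
Since det(C) ≠ 0, rank(C) = 3 and the system is completely controllable.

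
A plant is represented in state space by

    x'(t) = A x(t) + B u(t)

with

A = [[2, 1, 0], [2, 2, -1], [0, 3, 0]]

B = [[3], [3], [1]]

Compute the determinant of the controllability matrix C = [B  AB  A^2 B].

104

AB = [[9], [11], [9]]
A^2B = [[29], [31], [33]]
Controllability matrix C = [B  AB  A^2B] = [[3, 9, 29], [3, 11, 31], [1, 9, 33]]
Expanding along the first row, det(C) = 3·(11·33 - 31·9) - 9·(3·33 - 31·1) + 29·(3·9 - 11·1) = 3·84 - 9·68 + 29·16 = 104
Since det(C) ≠ 0, rank(C) = 3 and the system is completely controllable.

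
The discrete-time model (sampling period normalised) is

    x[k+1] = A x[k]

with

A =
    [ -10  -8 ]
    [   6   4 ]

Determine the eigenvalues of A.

det(zI - A) = z^2 - (tr A)z + det A, with tr A = (-10) + 4 = -6 and det A = (-10)·4 - (-8)·6 = -40 - (-48) = 8.
So p(z) = det(zI - A) = z^2 + 6z + 8.
Factor z^2 + 6z + 8: two numbers with sum -6 and product 8 are -2 and -4, so z^2 + 6z + 8 = (z + 2)(z + 4).
Hence p(z) = (z + 2) (z + 4), with roots -4, -2.

-4, -2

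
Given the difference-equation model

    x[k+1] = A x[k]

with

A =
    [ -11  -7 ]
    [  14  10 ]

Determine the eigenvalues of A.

det(zI - A) = z^2 - (tr A)z + det A, with tr A = (-11) + 10 = -1 and det A = (-11)·10 - (-7)·14 = -110 - (-98) = -12.
So p(z) = det(zI - A) = z^2 + z - 12.
Factor z^2 + z - 12: two numbers with sum -1 and product -12 are 3 and -4, so z^2 + z - 12 = (z - 3)(z + 4).
Hence p(z) = (z - 3) (z + 4), with roots -4, 3.

-4, 3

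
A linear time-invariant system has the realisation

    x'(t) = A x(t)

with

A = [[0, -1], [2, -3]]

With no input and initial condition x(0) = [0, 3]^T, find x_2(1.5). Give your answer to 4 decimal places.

-0.3707

det(sI - A) = s^2 - (tr A)s + det A, with tr A = 0 + (-3) = -3 and det A = 0·(-3) - (-1)·2 = 0 - (-2) = 2.
So p(s) = det(sI - A) = s^2 + 3s + 2.
Factor s^2 + 3s + 2: two numbers with sum -3 and product 2 are -1 and -2, so s^2 + 3s + 2 = (s + 1)(s + 2).
Hence p(s) = (s + 1) (s + 2), with roots -2, -1.
The eigenvalues -2, -1 are distinct and real, so A is diagonalisable and x(t) = e^{At} x(0) = V diag(e^{λ_i t}) V^{-1} x(0), where the columns of V are the eigenvectors.
λ = -2: A - (-2)I = [[2, -1], [2, -1]]. Row 1 gives 2·v1 + (-1)·v2 = 0, so take v_1 = [1, 2]^T.
λ = -1: A - (-1)I = [[1, -1], [2, -2]]. Row 1 gives 1·v1 + (-1)·v2 = 0, so take v_2 = [1, 1]^T.
V = [v_1 v_2] = [[1, 1], [2, 1]] has det V = -1, so V^{-1} = adj(V)/det V = [[-1, 1], [2, -1]].
Modal coordinates z(0) = V^{-1} x(0): (-1)·0 + 1·3 = 3; 2·0 + (-1)·3 = -3; so z(0) = [3, -3]^T.
x_2(t) = Σ_i (v_i)_2 · z_i(0) · e^{λ_i t} (row 2 of V times the modal terms).
x_2(1.5) = 2·3·e^{-2·1.5} + 1·(-3)·e^{-1·1.5} = 6·0.049787 + (-3)·0.223130 = -0.3707.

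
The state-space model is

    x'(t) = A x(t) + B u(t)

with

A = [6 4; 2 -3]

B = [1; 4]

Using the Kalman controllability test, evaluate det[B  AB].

AB = [[22], [-10]]
Controllability matrix C = [B  AB] = [[1, 22], [4, -10]]
det(C) = 1·(-10) - 22·4 = -10 - 88 = -98
Since det(C) ≠ 0, rank(C) = 2 and the system is completely controllable.

-98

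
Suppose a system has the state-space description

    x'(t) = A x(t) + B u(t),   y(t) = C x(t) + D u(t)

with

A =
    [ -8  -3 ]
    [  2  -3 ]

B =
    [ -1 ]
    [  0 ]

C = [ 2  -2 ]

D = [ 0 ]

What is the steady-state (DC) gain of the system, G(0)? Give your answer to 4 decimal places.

G(0) = C(-A)^{-1}B + D = -C A^{-1} B + D.
det A = 30, so A^{-1} = (1/30)·adj(A) = [[-1/10, 1/10], [-1/15, -4/15]]
A^{-1} B = [1/10, 1/15]^T
C A^{-1} B = 1/15
G(0) = D - C A^{-1} B = 0 - (1/15) = -1/15 ≈ -0.0667

-0.0667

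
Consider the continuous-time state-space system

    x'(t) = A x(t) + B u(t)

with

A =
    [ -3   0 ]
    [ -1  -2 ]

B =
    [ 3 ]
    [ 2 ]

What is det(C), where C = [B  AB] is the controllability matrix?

AB = [[-9], [-7]]
Controllability matrix C = [B  AB] = [[3, -9], [2, -7]]
det(C) = 3·(-7) - (-9)·2 = -21 - (-18) = -3
Since det(C) ≠ 0, rank(C) = 2 and the system is completely controllable.

-3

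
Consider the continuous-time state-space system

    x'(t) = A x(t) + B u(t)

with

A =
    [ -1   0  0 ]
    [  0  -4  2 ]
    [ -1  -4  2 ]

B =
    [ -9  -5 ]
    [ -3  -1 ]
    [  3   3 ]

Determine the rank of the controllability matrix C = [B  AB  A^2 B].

AB = [[9, 5], [18, 10], [27, 15]]
A^2B = [[-9, -5], [-18, -10], [-27, -15]]
Controllability matrix C = [B  AB  A^2B] = [[-9, -5, 9, 5, -9, -5], [-3, -1, 18, 10, -18, -10], [3, 3, 27, 15, -27, -15]]
The rows r1, r2, r3 of C are linearly dependent: r1 - 2·r2 + r3 = 0 (check each entry), so rank(C) ≤ 2.
The 2×2 minor from rows 1, 2, columns 1, 2 is (-9)·(-1) - (-5)·(-3) = 9 - 15 = -6 ≠ 0, so rank(C) = 2.
rank(C) = 2 < n = 3, so the pair (A, B) is not completely controllable.

2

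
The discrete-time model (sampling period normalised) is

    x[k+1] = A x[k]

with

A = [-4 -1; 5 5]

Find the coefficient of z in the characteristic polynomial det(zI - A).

For a 2×2 matrix, det(zI - A) = z^2 - (tr A)z + det A.
tr A = 1, det A = -15.
So p(z) = z^2 - z - 15.
The coefficient of z is -1.

-1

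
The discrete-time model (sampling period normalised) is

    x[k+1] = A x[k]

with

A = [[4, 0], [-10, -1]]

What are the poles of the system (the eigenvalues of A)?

det(zI - A) = z^2 - (tr A)z + det A, with tr A = 4 + (-1) = 3 and det A = 4·(-1) - 0·(-10) = -4 - 0 = -4.
So p(z) = det(zI - A) = z^2 - 3z - 4.
Factor z^2 - 3z - 4: two numbers with sum 3 and product -4 are 4 and -1, so z^2 - 3z - 4 = (z - 4)(z + 1).
Hence p(z) = (z - 4) (z + 1), with roots -1, 4.

-1, 4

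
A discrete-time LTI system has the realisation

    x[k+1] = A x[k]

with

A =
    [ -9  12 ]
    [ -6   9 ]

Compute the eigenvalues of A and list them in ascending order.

-3, 3

det(zI - A) = z^2 - (tr A)z + det A, with tr A = (-9) + 9 = 0 and det A = (-9)·9 - 12·(-6) = -81 - (-72) = -9.
So p(z) = det(zI - A) = z^2 - 9.
Factor z^2 - 9: two numbers with sum 0 and product -9 are 3 and -3, so z^2 - 9 = (z - 3)(z + 3).
Hence p(z) = (z - 3) (z + 3), with roots -3, 3.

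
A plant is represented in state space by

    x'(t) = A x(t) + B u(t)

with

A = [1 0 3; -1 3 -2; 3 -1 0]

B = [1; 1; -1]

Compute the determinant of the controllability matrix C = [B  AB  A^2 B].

AB = [[-2], [4], [2]]
A^2B = [[4], [10], [-10]]
Controllability matrix C = [B  AB  A^2B] = [[1, -2, 4], [1, 4, 10], [-1, 2, -10]]
Expanding along the first row, det(C) = 1·(4·(-10) - 10·2) - (-2)·(1·(-10) - 10·(-1)) + 4·(1·2 - 4·(-1)) = 1·(-60) - (-2)·0 + 4·6 = -36
Since det(C) ≠ 0, rank(C) = 3 and the system is completely controllable.

-36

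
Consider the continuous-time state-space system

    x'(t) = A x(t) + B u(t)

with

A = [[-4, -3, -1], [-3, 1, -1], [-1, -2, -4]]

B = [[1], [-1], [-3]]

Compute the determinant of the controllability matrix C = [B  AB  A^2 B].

616

AB = [[2], [-1], [13]]
A^2B = [[-18], [-20], [-52]]
Controllability matrix C = [B  AB  A^2B] = [[1, 2, -18], [-1, -1, -20], [-3, 13, -52]]
Expanding along the first row, det(C) = 1·((-1)·(-52) - (-20)·13) - 2·((-1)·(-52) - (-20)·(-3)) + (-18)·((-1)·13 - (-1)·(-3)) = 1·312 - 2·(-8) + (-18)·(-16) = 616
Since det(C) ≠ 0, rank(C) = 3 and the system is completely controllable.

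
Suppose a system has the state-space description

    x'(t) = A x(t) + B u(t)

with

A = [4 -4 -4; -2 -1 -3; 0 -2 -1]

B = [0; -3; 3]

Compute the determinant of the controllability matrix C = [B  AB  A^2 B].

AB = [[0], [-6], [3]]
A^2B = [[12], [-3], [9]]
Controllability matrix C = [B  AB  A^2B] = [[0, 0, 12], [-3, -6, -3], [3, 3, 9]]
Expanding along the first row, det(C) = 0·((-6)·9 - (-3)·3) - 0·((-3)·9 - (-3)·3) + 12·((-3)·3 - (-6)·3) = 0·(-45) - 0·(-18) + 12·9 = 108
Since det(C) ≠ 0, rank(C) = 3 and the system is completely controllable.

108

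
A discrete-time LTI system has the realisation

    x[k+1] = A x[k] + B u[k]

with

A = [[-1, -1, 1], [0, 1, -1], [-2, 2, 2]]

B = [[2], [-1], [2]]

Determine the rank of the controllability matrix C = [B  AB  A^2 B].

3

AB = [[1], [-3], [-2]]
A^2B = [[0], [-1], [-12]]
Controllability matrix C = [B  AB  A^2B] = [[2, 1, 0], [-1, -3, -1], [2, -2, -12]]
det(C) = 2·((-3)·(-12) - (-1)·(-2)) - 1·((-1)·(-12) - (-1)·2) + 0·((-1)·(-2) - (-3)·2) = 2·34 - 1·14 + 0·8 = 54 ≠ 0, so rank(C) = 3.
rank(C) = 3 = n, so the pair (A, B) is completely controllable.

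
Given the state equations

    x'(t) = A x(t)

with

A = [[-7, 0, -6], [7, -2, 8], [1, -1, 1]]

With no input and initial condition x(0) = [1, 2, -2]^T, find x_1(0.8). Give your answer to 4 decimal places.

1.7839

det(sI - A) = s^3 - (tr A)s^2 + (M11 + M22 + M33)s - det A, where Mii is the 2×2 principal minor of A obtained by deleting row i and column i.
tr A = (-7) + (-2) + 1 = -8; M11 = (-2)·1 - 8·(-1) = -2 - (-8) = 6; M22 = (-7)·1 - (-6)·1 = -7 - (-6) = -1; M33 = (-7)·(-2) - 0·7 = 14 - 0 = 14; sum of minors = 19.
det A = (-7)·((-2)·1 - 8·(-1)) - 0·(7·1 - 8·1) + (-6)·(7·(-1) - (-2)·1) = (-7)·6 - 0·(-1) + (-6)·(-5) = -12.
So p(s) = det(sI - A) = s^3 + 8s^2 + 19s + 12.
Rational-root test: any integer root divides 12. Testing small divisors, s = -1 works: p(-1) = -1 + 8 + (-19) + 12 = 0, so (s + 1) is a factor.
Dividing, p(s) = (s + 1)(s^2 + 7s + 12).
Factor s^2 + 7s + 12: two numbers with sum -7 and product 12 are -3 and -4, so s^2 + 7s + 12 = (s + 3)(s + 4).
Hence p(s) = (s + 1) (s + 3) (s + 4), with roots -4, -3, -1.
The eigenvalues -4, -3, -1 are distinct and real, so A is diagonalisable and x(t) = e^{At} x(0) = V diag(e^{λ_i t}) V^{-1} x(0), where the columns of V are the eigenvectors.
λ = -4: A - (-4)I = [[-3, 0, -6], [7, 2, 8], [1, -1, 5]]. v must be orthogonal to every row; (row 1) × (row 2) = [12, -18, -6], so take v_1 = [2, -3, -1]^T.
λ = -3: A - (-3)I = [[-4, 0, -6], [7, 1, 8], [1, -1, 4]]. v must be orthogonal to every row; (row 1) × (row 2) = [6, -10, -4], so take v_2 = [-3, 5, 2]^T.
λ = -1: A - (-1)I = [[-6, 0, -6], [7, -1, 8], [1, -1, 2]]. v must be orthogonal to every row; (row 1) × (row 2) = [-6, 6, 6], so take v_3 = [-1, 1, 1]^T.
V = [v_1 v_2 v_3] = [[2, -3, -1], [-3, 5, 1], [-1, 2, 1]] has det V = 1, so V^{-1} = adj(V)/det V = [[3, 1, 2], [2, 1, 1], [-1, -1, 1]].
Modal coordinates z(0) = V^{-1} x(0): 3·1 + 1·2 + 2·(-2) = 1; 2·1 + 1·2 + 1·(-2) = 2; (-1)·1 + (-1)·2 + 1·(-2) = -5; so z(0) = [1, 2, -5]^T.
x_1(t) = Σ_i (v_i)_1 · z_i(0) · e^{λ_i t} (row 1 of V times the modal terms).
x_1(0.8) = 2·1·e^{-4·0.8} + (-3)·2·e^{-3·0.8} + (-1)·(-5)·e^{-1·0.8} = 2·0.040762 + (-6)·0.090718 + 5·0.449329 = 1.7839.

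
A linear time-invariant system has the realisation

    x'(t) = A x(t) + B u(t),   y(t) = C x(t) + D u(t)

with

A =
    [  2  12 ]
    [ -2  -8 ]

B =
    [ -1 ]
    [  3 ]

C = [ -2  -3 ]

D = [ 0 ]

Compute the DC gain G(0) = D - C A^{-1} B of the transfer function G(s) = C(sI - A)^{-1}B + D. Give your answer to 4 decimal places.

G(0) = C(-A)^{-1}B + D = -C A^{-1} B + D.
det A = 8, so A^{-1} = (1/8)·adj(A) = [[-1, -3/2], [1/4, 1/4]]
A^{-1} B = [-7/2, 1/2]^T
C A^{-1} B = 11/2
G(0) = D - C A^{-1} B = 0 - (11/2) = -11/2 ≈ -5.5000

-5.5000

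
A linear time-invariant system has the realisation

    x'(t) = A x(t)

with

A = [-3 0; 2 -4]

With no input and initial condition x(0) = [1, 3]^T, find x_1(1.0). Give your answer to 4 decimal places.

det(sI - A) = s^2 - (tr A)s + det A, with tr A = (-3) + (-4) = -7 and det A = (-3)·(-4) - 0·2 = 12 - 0 = 12.
So p(s) = det(sI - A) = s^2 + 7s + 12.
Factor s^2 + 7s + 12: two numbers with sum -7 and product 12 are -3 and -4, so s^2 + 7s + 12 = (s + 3)(s + 4).
Hence p(s) = (s + 3) (s + 4), with roots -4, -3.
The eigenvalues -4, -3 are distinct and real, so A is diagonalisable and x(t) = e^{At} x(0) = V diag(e^{λ_i t}) V^{-1} x(0), where the columns of V are the eigenvectors.
λ = -4: A - (-4)I = [[1, 0], [2, 0]]. Row 1 gives 1·v1 + 0·v2 = 0, so take v_1 = [0, 1]^T.
λ = -3: A - (-3)I = [[0, 0], [2, -1]]. Row 2 gives 2·v1 + (-1)·v2 = 0, so take v_2 = [1, 2]^T.
V = [v_1 v_2] = [[0, 1], [1, 2]] has det V = -1, so V^{-1} = adj(V)/det V = [[-2, 1], [1, 0]].
Modal coordinates z(0) = V^{-1} x(0): (-2)·1 + 1·3 = 1; 1·1 + 0·3 = 1; so z(0) = [1, 1]^T.
x_1(t) = Σ_i (v_i)_1 · z_i(0) · e^{λ_i t} (row 1 of V times the modal terms).
x_1(1.0) = 0·1·e^{-4·1.0} + 1·1·e^{-3·1.0} = 0·0.018316 + 1·0.049787 = 0.0498.

0.0498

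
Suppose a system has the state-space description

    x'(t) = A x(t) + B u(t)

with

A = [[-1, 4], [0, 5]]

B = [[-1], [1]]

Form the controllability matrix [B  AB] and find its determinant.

-10

AB = [[5], [5]]
Controllability matrix C = [B  AB] = [[-1, 5], [1, 5]]
det(C) = (-1)·5 - 5·1 = -5 - 5 = -10
Since det(C) ≠ 0, rank(C) = 2 and the system is completely controllable.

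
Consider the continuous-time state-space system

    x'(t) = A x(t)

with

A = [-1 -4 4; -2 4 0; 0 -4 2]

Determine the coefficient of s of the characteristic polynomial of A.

-6

Expand det(sI - A) for the 3×3 matrix.
p(s) = s^3 - 5s^2 - 6s - 8.
(Check: constant term = det(-A) = (-1)^3 det A = -8; coefficient of s^2 = -tr A = -5.)
The coefficient of s is -6.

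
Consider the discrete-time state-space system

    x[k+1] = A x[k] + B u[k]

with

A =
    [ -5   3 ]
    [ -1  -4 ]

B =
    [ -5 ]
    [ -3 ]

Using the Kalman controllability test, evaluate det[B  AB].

AB = [[16], [17]]
Controllability matrix C = [B  AB] = [[-5, 16], [-3, 17]]
det(C) = (-5)·17 - 16·(-3) = -85 - (-48) = -37
Since det(C) ≠ 0, rank(C) = 2 and the system is completely controllable.

-37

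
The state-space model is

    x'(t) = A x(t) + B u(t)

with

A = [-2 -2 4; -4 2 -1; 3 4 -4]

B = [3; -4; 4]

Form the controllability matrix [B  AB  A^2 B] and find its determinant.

AB = [[18], [-24], [-23]]
A^2B = [[-80], [-97], [50]]
Controllability matrix C = [B  AB  A^2B] = [[3, 18, -80], [-4, -24, -97], [4, -23, 50]]
Expanding along the first row, det(C) = 3·((-24)·50 - (-97)·(-23)) - 18·((-4)·50 - (-97)·4) + (-80)·((-4)·(-23) - (-24)·4) = 3·(-3431) - 18·188 + (-80)·188 = -28717
Since det(C) ≠ 0, rank(C) = 3 and the system is completely controllable.

-28717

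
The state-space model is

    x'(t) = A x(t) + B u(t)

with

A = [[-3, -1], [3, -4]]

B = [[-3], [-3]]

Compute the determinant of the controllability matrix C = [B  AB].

27

AB = [[12], [3]]
Controllability matrix C = [B  AB] = [[-3, 12], [-3, 3]]
det(C) = (-3)·3 - 12·(-3) = -9 - (-36) = 27
Since det(C) ≠ 0, rank(C) = 2 and the system is completely controllable.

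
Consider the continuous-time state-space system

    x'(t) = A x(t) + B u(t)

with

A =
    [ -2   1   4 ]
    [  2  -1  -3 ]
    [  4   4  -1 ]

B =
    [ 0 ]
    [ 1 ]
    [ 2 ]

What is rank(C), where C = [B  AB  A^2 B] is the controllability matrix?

3

AB = [[9], [-7], [2]]
A^2B = [[-17], [19], [6]]
Controllability matrix C = [B  AB  A^2B] = [[0, 9, -17], [1, -7, 19], [2, 2, 6]]
det(C) = 0·((-7)·6 - 19·2) - 9·(1·6 - 19·2) + (-17)·(1·2 - (-7)·2) = 0·(-80) - 9·(-32) + (-17)·16 = 16 ≠ 0, so rank(C) = 3.
rank(C) = 3 = n, so the pair (A, B) is completely controllable.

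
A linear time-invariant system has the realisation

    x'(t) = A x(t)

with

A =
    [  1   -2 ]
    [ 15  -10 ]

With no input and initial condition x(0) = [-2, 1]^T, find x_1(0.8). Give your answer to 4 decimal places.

-0.3509

det(sI - A) = s^2 - (tr A)s + det A, with tr A = 1 + (-10) = -9 and det A = 1·(-10) - (-2)·15 = -10 - (-30) = 20.
So p(s) = det(sI - A) = s^2 + 9s + 20.
Factor s^2 + 9s + 20: two numbers with sum -9 and product 20 are -4 and -5, so s^2 + 9s + 20 = (s + 4)(s + 5).
Hence p(s) = (s + 4) (s + 5), with roots -5, -4.
The eigenvalues -5, -4 are distinct and real, so A is diagonalisable and x(t) = e^{At} x(0) = V diag(e^{λ_i t}) V^{-1} x(0), where the columns of V are the eigenvectors.
λ = -5: A - (-5)I = [[6, -2], [15, -5]]. Row 1 gives 6·v1 + (-2)·v2 = 0, so take v_1 = [1, 3]^T.
λ = -4: A - (-4)I = [[5, -2], [15, -6]]. Row 1 gives 5·v1 + (-2)·v2 = 0, so take v_2 = [-2, -5]^T.
V = [v_1 v_2] = [[1, -2], [3, -5]] has det V = 1, so V^{-1} = adj(V)/det V = [[-5, 2], [-3, 1]].
Modal coordinates z(0) = V^{-1} x(0): (-5)·(-2) + 2·1 = 12; (-3)·(-2) + 1·1 = 7; so z(0) = [12, 7]^T.
x_1(t) = Σ_i (v_i)_1 · z_i(0) · e^{λ_i t} (row 1 of V times the modal terms).
x_1(0.8) = 1·12·e^{-5·0.8} + (-2)·7·e^{-4·0.8} = 12·0.018316 + (-14)·0.040762 = -0.3509.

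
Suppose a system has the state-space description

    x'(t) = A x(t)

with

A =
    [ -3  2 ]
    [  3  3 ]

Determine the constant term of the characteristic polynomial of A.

-15

For a 2×2 matrix, det(sI - A) = s^2 - (tr A)s + det A.
tr A = 0, det A = -15.
So p(s) = s^2 - 15.
The constant term is -15.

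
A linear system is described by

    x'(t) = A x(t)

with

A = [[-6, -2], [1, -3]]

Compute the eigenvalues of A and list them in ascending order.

-5, -4

det(sI - A) = s^2 - (tr A)s + det A, with tr A = (-6) + (-3) = -9 and det A = (-6)·(-3) - (-2)·1 = 18 - (-2) = 20.
So p(s) = det(sI - A) = s^2 + 9s + 20.
Factor s^2 + 9s + 20: two numbers with sum -9 and product 20 are -4 and -5, so s^2 + 9s + 20 = (s + 4)(s + 5).
Hence p(s) = (s + 4) (s + 5), with roots -5, -4.
All eigenvalues have negative real part, so the system is asymptotically stable.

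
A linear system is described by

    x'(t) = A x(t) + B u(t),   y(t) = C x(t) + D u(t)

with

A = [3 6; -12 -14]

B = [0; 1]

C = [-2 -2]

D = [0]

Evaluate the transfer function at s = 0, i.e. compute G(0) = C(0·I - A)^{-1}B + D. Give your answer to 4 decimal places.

G(0) = C(-A)^{-1}B + D = -C A^{-1} B + D.
det A = 30, so A^{-1} = (1/30)·adj(A) = [[-7/15, -1/5], [2/5, 1/10]]
A^{-1} B = [-1/5, 1/10]^T
C A^{-1} B = 1/5
G(0) = D - C A^{-1} B = 0 - (1/5) = -1/5 ≈ -0.2000

-0.2000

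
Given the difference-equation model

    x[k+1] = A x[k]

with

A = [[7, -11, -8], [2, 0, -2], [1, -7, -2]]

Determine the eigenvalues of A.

-1, 2, 4

det(zI - A) = z^3 - (tr A)z^2 + (M11 + M22 + M33)z - det A, where Mii is the 2×2 principal minor of A obtained by deleting row i and column i.
tr A = 7 + 0 + (-2) = 5; M11 = 0·(-2) - (-2)·(-7) = 0 - 14 = -14; M22 = 7·(-2) - (-8)·1 = -14 - (-8) = -6; M33 = 7·0 - (-11)·2 = 0 - (-22) = 22; sum of minors = 2.
det A = 7·(0·(-2) - (-2)·(-7)) - (-11)·(2·(-2) - (-2)·1) + (-8)·(2·(-7) - 0·1) = 7·(-14) - (-11)·(-2) + (-8)·(-14) = -8.
So p(z) = det(zI - A) = z^3 - 5z^2 + 2z + 8.
Rational-root test: any integer root divides 8. Testing small divisors, z = -1 works: p(-1) = -1 + (-5) + (-2) + 8 = 0, so (z + 1) is a factor.
Dividing, p(z) = (z + 1)(z^2 - 6z + 8).
Factor z^2 - 6z + 8: two numbers with sum 6 and product 8 are 4 and 2, so z^2 - 6z + 8 = (z - 4)(z - 2).
Hence p(z) = (z - 4) (z - 2) (z + 1), with roots -1, 2, 4.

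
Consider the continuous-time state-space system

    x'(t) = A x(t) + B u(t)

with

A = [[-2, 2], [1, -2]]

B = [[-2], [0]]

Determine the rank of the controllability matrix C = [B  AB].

AB = [[4], [-2]]
Controllability matrix C = [B  AB] = [[-2, 4], [0, -2]]
det(C) = (-2)·(-2) - 4·0 = 4 - 0 = 4 ≠ 0, so rank(C) = 2.
rank(C) = 2 = n, so the pair (A, B) is completely controllable.

2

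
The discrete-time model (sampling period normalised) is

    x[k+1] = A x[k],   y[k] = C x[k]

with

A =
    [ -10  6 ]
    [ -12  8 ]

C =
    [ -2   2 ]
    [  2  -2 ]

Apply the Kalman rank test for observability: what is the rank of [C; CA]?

CA = [[-4, 4], [4, -4]]
Observability matrix O = [C; CA] = [[-2, 2], [2, -2], [-4, 4], [4, -4]]
Every row of O is a scalar multiple of row 1 = [-2, 2] (multipliers 1, -1, 2, -2), so the rows span a one-dimensional space.
O ≠ 0, hence rank(O) = 1.
rank(O) = 1 < n = 2, so the pair (A, C) is not completely observable.

1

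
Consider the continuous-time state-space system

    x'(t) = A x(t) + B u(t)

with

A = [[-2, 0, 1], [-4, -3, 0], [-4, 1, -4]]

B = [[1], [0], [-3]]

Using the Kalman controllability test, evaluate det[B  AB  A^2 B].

72

AB = [[-5], [-4], [8]]
A^2B = [[18], [32], [-16]]
Controllability matrix C = [B  AB  A^2B] = [[1, -5, 18], [0, -4, 32], [-3, 8, -16]]
Expanding along the first row, det(C) = 1·((-4)·(-16) - 32·8) - (-5)·(0·(-16) - 32·(-3)) + 18·(0·8 - (-4)·(-3)) = 1·(-192) - (-5)·96 + 18·(-12) = 72
Since det(C) ≠ 0, rank(C) = 3 and the system is completely controllable.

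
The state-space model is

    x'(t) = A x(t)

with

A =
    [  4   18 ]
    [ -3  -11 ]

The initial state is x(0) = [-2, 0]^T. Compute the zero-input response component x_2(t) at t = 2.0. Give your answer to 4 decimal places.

0.0365

det(sI - A) = s^2 - (tr A)s + det A, with tr A = 4 + (-11) = -7 and det A = 4·(-11) - 18·(-3) = -44 - (-54) = 10.
So p(s) = det(sI - A) = s^2 + 7s + 10.
Factor s^2 + 7s + 10: two numbers with sum -7 and product 10 are -2 and -5, so s^2 + 7s + 10 = (s + 2)(s + 5).
Hence p(s) = (s + 2) (s + 5), with roots -5, -2.
The eigenvalues -5, -2 are distinct and real, so A is diagonalisable and x(t) = e^{At} x(0) = V diag(e^{λ_i t}) V^{-1} x(0), where the columns of V are the eigenvectors.
λ = -5: A - (-5)I = [[9, 18], [-3, -6]]. Row 1 gives 9·v1 + 18·v2 = 0, so take v_1 = [-2, 1]^T.
λ = -2: A - (-2)I = [[6, 18], [-3, -9]]. Row 1 gives 6·v1 + 18·v2 = 0, so take v_2 = [3, -1]^T.
V = [v_1 v_2] = [[-2, 3], [1, -1]] has det V = -1, so V^{-1} = adj(V)/det V = [[1, 3], [1, 2]].
Modal coordinates z(0) = V^{-1} x(0): 1·(-2) + 3·0 = -2; 1·(-2) + 2·0 = -2; so z(0) = [-2, -2]^T.
x_2(t) = Σ_i (v_i)_2 · z_i(0) · e^{λ_i t} (row 2 of V times the modal terms).
x_2(2.0) = 1·(-2)·e^{-5·2.0} + (-1)·(-2)·e^{-2·2.0} = (-2)·0.000045 + 2·0.018316 = 0.0365.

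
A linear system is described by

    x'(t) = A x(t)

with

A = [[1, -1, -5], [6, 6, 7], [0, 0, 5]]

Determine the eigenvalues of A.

det(sI - A) = s^3 - (tr A)s^2 + (M11 + M22 + M33)s - det A, where Mii is the 2×2 principal minor of A obtained by deleting row i and column i.
tr A = 1 + 6 + 5 = 12; M11 = 6·5 - 7·0 = 30 - 0 = 30; M22 = 1·5 - (-5)·0 = 5 - 0 = 5; M33 = 1·6 - (-1)·6 = 6 - (-6) = 12; sum of minors = 47.
det A = 1·(6·5 - 7·0) - (-1)·(6·5 - 7·0) + (-5)·(6·0 - 6·0) = 1·30 - (-1)·30 + (-5)·0 = 60.
So p(s) = det(sI - A) = s^3 - 12s^2 + 47s - 60.
Rational-root test: any integer root divides -60. Testing small divisors, s = 3 works: p(3) = 27 + (-108) + 141 + (-60) = 0, so (s - 3) is a factor.
Dividing, p(s) = (s - 3)(s^2 - 9s + 20).
Factor s^2 - 9s + 20: two numbers with sum 9 and product 20 are 5 and 4, so s^2 - 9s + 20 = (s - 5)(s - 4).
Hence p(s) = (s - 5) (s - 4) (s - 3), with roots 3, 4, 5.
At least one eigenvalue has non-negative real part, so the system is not asymptotically stable.

3, 4, 5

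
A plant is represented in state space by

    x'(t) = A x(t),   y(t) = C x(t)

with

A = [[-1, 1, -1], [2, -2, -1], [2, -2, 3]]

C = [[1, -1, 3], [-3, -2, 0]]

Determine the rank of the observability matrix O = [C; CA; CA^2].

3

CA = [[3, -3, 9], [-1, 1, 5]]
CA^2 = [[9, -9, 27], [13, -13, 15]]
Observability matrix O = [C; CA; CA^2] = [[1, -1, 3], [-3, -2, 0], [3, -3, 9], [-1, 1, 5], [9, -9, 27], [13, -13, 15]]
Take the 3×3 submatrix of O formed by rows 1, 2, 4: [[1, -1, 3], [-3, -2, 0], [-1, 1, 5]]. Its determinant is 1·((-2)·5 - 0·1) - (-1)·((-3)·5 - 0·(-1)) + 3·((-3)·1 - (-2)·(-1)) = 1·(-10) - (-1)·(-15) + 3·(-5) = -40 ≠ 0.
So rank(O) ≥ 3; since O has 3 columns, rank(O) = 3.
rank(O) = 3 = n, so the pair (A, C) is completely observable.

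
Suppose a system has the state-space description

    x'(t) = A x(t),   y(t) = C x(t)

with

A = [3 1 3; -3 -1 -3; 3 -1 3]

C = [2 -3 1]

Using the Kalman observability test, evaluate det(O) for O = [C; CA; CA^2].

456

CA = [[18, 4, 18]]
CA^2 = [[96, -4, 96]]
Observability matrix O = [C; CA; CA^2] = [[2, -3, 1], [18, 4, 18], [96, -4, 96]]
Expanding along the first row, det(O) = 2·(4·96 - 18·(-4)) - (-3)·(18·96 - 18·96) + 1·(18·(-4) - 4·96) = 2·456 - (-3)·0 + 1·(-456) = 456
Since det(O) ≠ 0, rank(O) = 3 and the system is completely observable.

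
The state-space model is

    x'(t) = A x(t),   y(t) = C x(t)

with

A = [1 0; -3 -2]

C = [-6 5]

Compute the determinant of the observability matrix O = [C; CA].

CA = [[-21, -10]]
Observability matrix O = [C; CA] = [[-6, 5], [-21, -10]]
det(O) = (-6)·(-10) - 5·(-21) = 60 - (-105) = 165
Since det(O) ≠ 0, rank(O) = 2 and the system is completely observable.

165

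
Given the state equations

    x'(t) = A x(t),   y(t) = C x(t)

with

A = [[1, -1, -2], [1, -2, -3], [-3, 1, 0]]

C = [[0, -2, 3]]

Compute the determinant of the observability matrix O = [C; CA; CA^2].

605

CA = [[-11, 7, 6]]
CA^2 = [[-22, 3, 1]]
Observability matrix O = [C; CA; CA^2] = [[0, -2, 3], [-11, 7, 6], [-22, 3, 1]]
Expanding along the first row, det(O) = 0·(7·1 - 6·3) - (-2)·((-11)·1 - 6·(-22)) + 3·((-11)·3 - 7·(-22)) = 0·(-11) - (-2)·121 + 3·121 = 605
Since det(O) ≠ 0, rank(O) = 3 and the system is completely observable.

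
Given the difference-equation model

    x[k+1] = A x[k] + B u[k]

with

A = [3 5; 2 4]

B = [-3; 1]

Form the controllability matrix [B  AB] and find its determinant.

AB = [[-4], [-2]]
Controllability matrix C = [B  AB] = [[-3, -4], [1, -2]]
det(C) = (-3)·(-2) - (-4)·1 = 6 - (-4) = 10
Since det(C) ≠ 0, rank(C) = 2 and the system is completely controllable.

10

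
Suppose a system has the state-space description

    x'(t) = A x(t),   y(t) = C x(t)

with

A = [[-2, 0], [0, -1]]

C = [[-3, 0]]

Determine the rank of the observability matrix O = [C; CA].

CA = [[6, 0]]
Observability matrix O = [C; CA] = [[-3, 0], [6, 0]]
Every row of O is a scalar multiple of row 1 = [-3, 0] (multipliers 1, -2), so the rows span a one-dimensional space.
O ≠ 0, hence rank(O) = 1.
rank(O) = 1 < n = 2, so the pair (A, C) is not completely observable.

1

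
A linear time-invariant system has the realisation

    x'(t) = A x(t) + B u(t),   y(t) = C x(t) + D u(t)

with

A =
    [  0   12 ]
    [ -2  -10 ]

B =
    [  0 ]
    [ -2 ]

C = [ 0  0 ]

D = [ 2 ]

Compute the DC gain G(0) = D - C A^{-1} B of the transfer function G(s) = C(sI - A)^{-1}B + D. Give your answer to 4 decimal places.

2.0000

G(0) = C(-A)^{-1}B + D = -C A^{-1} B + D.
det A = 24, so A^{-1} = (1/24)·adj(A) = [[-5/12, -1/2], [1/12, 0]]
A^{-1} B = [1, 0]^T
C A^{-1} B = 0
G(0) = D - C A^{-1} B = 2 - (0) = 2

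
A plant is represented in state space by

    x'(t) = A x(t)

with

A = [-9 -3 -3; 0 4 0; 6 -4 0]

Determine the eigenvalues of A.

-6, -3, 4

det(sI - A) = s^3 - (tr A)s^2 + (M11 + M22 + M33)s - det A, where Mii is the 2×2 principal minor of A obtained by deleting row i and column i.
tr A = (-9) + 4 + 0 = -5; M11 = 4·0 - 0·(-4) = 0 - 0 = 0; M22 = (-9)·0 - (-3)·6 = 0 - (-18) = 18; M33 = (-9)·4 - (-3)·0 = -36 - 0 = -36; sum of minors = -18.
det A = (-9)·(4·0 - 0·(-4)) - (-3)·(0·0 - 0·6) + (-3)·(0·(-4) - 4·6) = (-9)·0 - (-3)·0 + (-3)·(-24) = 72.
So p(s) = det(sI - A) = s^3 + 5s^2 - 18s - 72.
Rational-root test: any integer root divides -72. Testing small divisors, s = -3 works: p(-3) = -27 + 45 + 54 + (-72) = 0, so (s + 3) is a factor.
Dividing, p(s) = (s + 3)(s^2 + 2s - 24).
Factor s^2 + 2s - 24: two numbers with sum -2 and product -24 are 4 and -6, so s^2 + 2s - 24 = (s - 4)(s + 6).
Hence p(s) = (s - 4) (s + 3) (s + 6), with roots -6, -3, 4.
At least one eigenvalue has non-negative real part, so the system is not asymptotically stable.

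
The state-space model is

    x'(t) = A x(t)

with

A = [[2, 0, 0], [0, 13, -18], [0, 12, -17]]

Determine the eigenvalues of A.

-5, 1, 2

det(sI - A) = s^3 - (tr A)s^2 + (M11 + M22 + M33)s - det A, where Mii is the 2×2 principal minor of A obtained by deleting row i and column i.
tr A = 2 + 13 + (-17) = -2; M11 = 13·(-17) - (-18)·12 = -221 - (-216) = -5; M22 = 2·(-17) - 0·0 = -34 - 0 = -34; M33 = 2·13 - 0·0 = 26 - 0 = 26; sum of minors = -13.
det A = 2·(13·(-17) - (-18)·12) - 0·(0·(-17) - (-18)·0) + 0·(0·12 - 13·0) = 2·(-5) - 0·0 + 0·0 = -10.
So p(s) = det(sI - A) = s^3 + 2s^2 - 13s + 10.
Rational-root test: any integer root divides 10. Testing small divisors, s = 1 works: p(1) = 1 + 2 + (-13) + 10 = 0, so (s - 1) is a factor.
Dividing, p(s) = (s - 1)(s^2 + 3s - 10).
Factor s^2 + 3s - 10: two numbers with sum -3 and product -10 are 2 and -5, so s^2 + 3s - 10 = (s - 2)(s + 5).
Hence p(s) = (s - 2) (s - 1) (s + 5), with roots -5, 1, 2.
At least one eigenvalue has non-negative real part, so the system is not asymptotically stable.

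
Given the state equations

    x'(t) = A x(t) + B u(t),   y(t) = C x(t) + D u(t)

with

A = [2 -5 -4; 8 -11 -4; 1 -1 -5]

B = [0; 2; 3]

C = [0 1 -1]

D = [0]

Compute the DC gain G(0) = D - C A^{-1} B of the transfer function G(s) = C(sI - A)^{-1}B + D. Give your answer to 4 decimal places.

-1.4667

G(0) = C(-A)^{-1}B + D = -C A^{-1} B + D.
det A = -90, so A^{-1} = (1/-90)·adj(A) = [[-17/30, 7/30, 4/15], [-2/5, 1/15, 4/15], [-1/30, 1/30, -1/5]]
A^{-1} B = [19/15, 14/15, -8/15]^T
C A^{-1} B = 22/15
G(0) = D - C A^{-1} B = 0 - (22/15) = -22/15 ≈ -1.4667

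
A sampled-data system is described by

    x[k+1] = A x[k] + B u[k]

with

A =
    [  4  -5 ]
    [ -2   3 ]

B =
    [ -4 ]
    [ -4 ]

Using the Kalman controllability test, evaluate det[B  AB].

32

AB = [[4], [-4]]
Controllability matrix C = [B  AB] = [[-4, 4], [-4, -4]]
det(C) = (-4)·(-4) - 4·(-4) = 16 - (-16) = 32
Since det(C) ≠ 0, rank(C) = 2 and the system is completely controllable.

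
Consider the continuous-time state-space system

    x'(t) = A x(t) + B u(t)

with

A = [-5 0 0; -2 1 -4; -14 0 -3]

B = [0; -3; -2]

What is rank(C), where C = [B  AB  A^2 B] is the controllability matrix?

AB = [[0], [5], [6]]
A^2B = [[0], [-19], [-18]]
Controllability matrix C = [B  AB  A^2B] = [[0, 0, 0], [-3, 5, -19], [-2, 6, -18]]
Row 1 of C is identically zero, so rank(C) ≤ 2.
The 2×2 minor from rows 2, 3, columns 1, 2 is (-3)·6 - 5·(-2) = -18 - (-10) = -8 ≠ 0, so rank(C) = 2.
rank(C) = 2 < n = 3, so the pair (A, B) is not completely controllable.

2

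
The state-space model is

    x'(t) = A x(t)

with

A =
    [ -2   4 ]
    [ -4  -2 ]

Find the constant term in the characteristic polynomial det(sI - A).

20

For a 2×2 matrix, det(sI - A) = s^2 - (tr A)s + det A.
tr A = -4, det A = 20.
So p(s) = s^2 + 4s + 20.
The constant term is 20.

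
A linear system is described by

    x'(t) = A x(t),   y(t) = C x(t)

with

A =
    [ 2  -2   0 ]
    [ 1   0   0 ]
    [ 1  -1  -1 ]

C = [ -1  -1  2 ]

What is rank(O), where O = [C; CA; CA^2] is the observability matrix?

CA = [[-1, 0, -2]]
CA^2 = [[-4, 4, 2]]
Observability matrix O = [C; CA; CA^2] = [[-1, -1, 2], [-1, 0, -2], [-4, 4, 2]]
det(O) = (-1)·(0·2 - (-2)·4) - (-1)·((-1)·2 - (-2)·(-4)) + 2·((-1)·4 - 0·(-4)) = (-1)·8 - (-1)·(-10) + 2·(-4) = -26 ≠ 0, so rank(O) = 3.
rank(O) = 3 = n, so the pair (A, C) is completely observable.

3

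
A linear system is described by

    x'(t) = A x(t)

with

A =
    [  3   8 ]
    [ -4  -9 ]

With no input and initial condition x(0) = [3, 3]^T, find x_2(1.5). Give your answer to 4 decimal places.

-1.3338

det(sI - A) = s^2 - (tr A)s + det A, with tr A = 3 + (-9) = -6 and det A = 3·(-9) - 8·(-4) = -27 - (-32) = 5.
So p(s) = det(sI - A) = s^2 + 6s + 5.
Factor s^2 + 6s + 5: two numbers with sum -6 and product 5 are -1 and -5, so s^2 + 6s + 5 = (s + 1)(s + 5).
Hence p(s) = (s + 1) (s + 5), with roots -5, -1.
The eigenvalues -5, -1 are distinct and real, so A is diagonalisable and x(t) = e^{At} x(0) = V diag(e^{λ_i t}) V^{-1} x(0), where the columns of V are the eigenvectors.
λ = -5: A - (-5)I = [[8, 8], [-4, -4]]. Row 1 gives 8·v1 + 8·v2 = 0, so take v_1 = [-1, 1]^T.
λ = -1: A - (-1)I = [[4, 8], [-4, -8]]. Row 1 gives 4·v1 + 8·v2 = 0, so take v_2 = [2, -1]^T.
V = [v_1 v_2] = [[-1, 2], [1, -1]] has det V = -1, so V^{-1} = adj(V)/det V = [[1, 2], [1, 1]].
Modal coordinates z(0) = V^{-1} x(0): 1·3 + 2·3 = 9; 1·3 + 1·3 = 6; so z(0) = [9, 6]^T.
x_2(t) = Σ_i (v_i)_2 · z_i(0) · e^{λ_i t} (row 2 of V times the modal terms).
x_2(1.5) = 1·9·e^{-5·1.5} + (-1)·6·e^{-1·1.5} = 9·0.000553 + (-6)·0.223130 = -1.3338.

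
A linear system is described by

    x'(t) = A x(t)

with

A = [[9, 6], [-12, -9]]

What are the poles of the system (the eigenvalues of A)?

det(sI - A) = s^2 - (tr A)s + det A, with tr A = 9 + (-9) = 0 and det A = 9·(-9) - 6·(-12) = -81 - (-72) = -9.
So p(s) = det(sI - A) = s^2 - 9.
Factor s^2 - 9: two numbers with sum 0 and product -9 are 3 and -3, so s^2 - 9 = (s - 3)(s + 3).
Hence p(s) = (s - 3) (s + 3), with roots -3, 3.
At least one eigenvalue has non-negative real part, so the system is not asymptotically stable.

-3, 3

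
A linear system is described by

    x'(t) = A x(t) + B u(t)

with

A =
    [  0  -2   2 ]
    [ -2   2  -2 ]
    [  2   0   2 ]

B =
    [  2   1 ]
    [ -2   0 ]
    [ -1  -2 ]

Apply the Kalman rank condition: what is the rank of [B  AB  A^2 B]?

AB = [[2, -4], [-6, 2], [2, -2]]
A^2B = [[16, -8], [-20, 16], [8, -12]]
Controllability matrix C = [B  AB  A^2B] = [[2, 1, 2, -4, 16, -8], [-2, 0, -6, 2, -20, 16], [-1, -2, 2, -2, 8, -12]]
Take the 3×3 submatrix of C formed by columns 1, 2, 3: [[2, 1, 2], [-2, 0, -6], [-1, -2, 2]]. Its determinant is 2·(0·2 - (-6)·(-2)) - 1·((-2)·2 - (-6)·(-1)) + 2·((-2)·(-2) - 0·(-1)) = 2·(-12) - 1·(-10) + 2·4 = -6 ≠ 0.
So rank(C) ≥ 3; since C has 3 rows, rank(C) = 3.
rank(C) = 3 = n, so the pair (A, B) is completely controllable.

3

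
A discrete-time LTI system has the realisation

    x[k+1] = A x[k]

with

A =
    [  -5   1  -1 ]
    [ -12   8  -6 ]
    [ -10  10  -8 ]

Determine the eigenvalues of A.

det(zI - A) = z^3 - (tr A)z^2 + (M11 + M22 + M33)z - det A, where Mii is the 2×2 principal minor of A obtained by deleting row i and column i.
tr A = (-5) + 8 + (-8) = -5; M11 = 8·(-8) - (-6)·10 = -64 - (-60) = -4; M22 = (-5)·(-8) - (-1)·(-10) = 40 - 10 = 30; M33 = (-5)·8 - 1·(-12) = -40 - (-12) = -28; sum of minors = -2.
det A = (-5)·(8·(-8) - (-6)·10) - 1·((-12)·(-8) - (-6)·(-10)) + (-1)·((-12)·10 - 8·(-10)) = (-5)·(-4) - 1·36 + (-1)·(-40) = 24.
So p(z) = det(zI - A) = z^3 + 5z^2 - 2z - 24.
Rational-root test: any integer root divides -24. Testing small divisors, z = 2 works: p(2) = 8 + 20 + (-4) + (-24) = 0, so (z - 2) is a factor.
Dividing, p(z) = (z - 2)(z^2 + 7z + 12).
Factor z^2 + 7z + 12: two numbers with sum -7 and product 12 are -3 and -4, so z^2 + 7z + 12 = (z + 3)(z + 4).
Hence p(z) = (z - 2) (z + 3) (z + 4), with roots -4, -3, 2.

-4, -3, 2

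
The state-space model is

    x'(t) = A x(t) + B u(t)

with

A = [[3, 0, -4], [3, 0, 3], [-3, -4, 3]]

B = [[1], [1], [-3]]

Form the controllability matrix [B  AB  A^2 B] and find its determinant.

AB = [[15], [-6], [-16]]
A^2B = [[109], [-3], [-69]]
Controllability matrix C = [B  AB  A^2B] = [[1, 15, 109], [1, -6, -3], [-3, -16, -69]]
Expanding along the first row, det(C) = 1·((-6)·(-69) - (-3)·(-16)) - 15·(1·(-69) - (-3)·(-3)) + 109·(1·(-16) - (-6)·(-3)) = 1·366 - 15·(-78) + 109·(-34) = -2170
Since det(C) ≠ 0, rank(C) = 3 and the system is completely controllable.

-2170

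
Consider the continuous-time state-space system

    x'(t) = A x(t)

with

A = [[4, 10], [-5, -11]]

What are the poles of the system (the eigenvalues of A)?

-6, -1

det(sI - A) = s^2 - (tr A)s + det A, with tr A = 4 + (-11) = -7 and det A = 4·(-11) - 10·(-5) = -44 - (-50) = 6.
So p(s) = det(sI - A) = s^2 + 7s + 6.
Factor s^2 + 7s + 6: two numbers with sum -7 and product 6 are -1 and -6, so s^2 + 7s + 6 = (s + 1)(s + 6).
Hence p(s) = (s + 1) (s + 6), with roots -6, -1.
All eigenvalues have negative real part, so the system is asymptotically stable.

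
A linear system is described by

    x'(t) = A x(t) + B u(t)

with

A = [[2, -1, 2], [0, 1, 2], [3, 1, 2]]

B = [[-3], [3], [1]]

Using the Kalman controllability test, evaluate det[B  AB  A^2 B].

AB = [[-7], [5], [-4]]
A^2B = [[-27], [-3], [-24]]
Controllability matrix C = [B  AB  A^2B] = [[-3, -7, -27], [3, 5, -3], [1, -4, -24]]
Expanding along the first row, det(C) = (-3)·(5·(-24) - (-3)·(-4)) - (-7)·(3·(-24) - (-3)·1) + (-27)·(3·(-4) - 5·1) = (-3)·(-132) - (-7)·(-69) + (-27)·(-17) = 372
Since det(C) ≠ 0, rank(C) = 3 and the system is completely controllable.

372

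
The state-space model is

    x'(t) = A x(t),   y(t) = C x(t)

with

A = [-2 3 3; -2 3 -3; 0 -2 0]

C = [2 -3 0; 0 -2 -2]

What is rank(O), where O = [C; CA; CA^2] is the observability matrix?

3

CA = [[2, -3, 15], [4, -2, 6]]
CA^2 = [[2, -33, 15], [-4, -6, 18]]
Observability matrix O = [C; CA; CA^2] = [[2, -3, 0], [0, -2, -2], [2, -3, 15], [4, -2, 6], [2, -33, 15], [-4, -6, 18]]
Take the 3×3 submatrix of O formed by rows 1, 2, 3: [[2, -3, 0], [0, -2, -2], [2, -3, 15]]. Its determinant is 2·((-2)·15 - (-2)·(-3)) - (-3)·(0·15 - (-2)·2) + 0·(0·(-3) - (-2)·2) = 2·(-36) - (-3)·4 + 0·4 = -60 ≠ 0.
So rank(O) ≥ 3; since O has 3 columns, rank(O) = 3.
rank(O) = 3 = n, so the pair (A, C) is completely observable.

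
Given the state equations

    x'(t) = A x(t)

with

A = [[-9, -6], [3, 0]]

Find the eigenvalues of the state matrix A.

det(sI - A) = s^2 - (tr A)s + det A, with tr A = (-9) + 0 = -9 and det A = (-9)·0 - (-6)·3 = 0 - (-18) = 18.
So p(s) = det(sI - A) = s^2 + 9s + 18.
Factor s^2 + 9s + 18: two numbers with sum -9 and product 18 are -3 and -6, so s^2 + 9s + 18 = (s + 3)(s + 6).
Hence p(s) = (s + 3) (s + 6), with roots -6, -3.
All eigenvalues have negative real part, so the system is asymptotically stable.

-6, -3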